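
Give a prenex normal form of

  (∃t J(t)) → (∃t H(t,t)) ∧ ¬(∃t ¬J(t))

∀t ∃v1 ∀c (¬J(t) ∨ H(v1,v1) ∧ J(c))

Eliminate → and ↔ using ¬ and ∨.
  ¬(∃t J(t)) ∨ (∃t H(t,t)) ∧ ¬(∃t ¬J(t))
Drive negations inward (¬∀x A ≡ ∃x ¬A, ¬∃x A ≡ ∀x ¬A, De Morgan for ∧/∨):
  (∀t ¬J(t)) ∨ (∃t H(t,t)) ∧ (∀t J(t))
Give each quantifier a distinct variable: t↦v1, t↦c.
  (∀t ¬J(t)) ∨ (∃v1 H(v1,v1)) ∧ (∀c J(c))
Pull the quantifiers to the front (each side's bound variable is not free in the other side):
  ∀t ∃v1 ∀c (¬J(t) ∨ H(v1,v1) ∧ J(c))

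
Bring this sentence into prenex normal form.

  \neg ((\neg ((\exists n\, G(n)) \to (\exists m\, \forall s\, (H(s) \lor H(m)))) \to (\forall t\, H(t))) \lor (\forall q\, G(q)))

Rewrite implications/biconditionals: A → B as ¬A ∨ B.
  \neg (\neg \neg (\neg (\exists n\, G(n)) \lor (\exists m\, \forall s\, (H(s) \lor H(m)))) \lor (\forall t\, H(t)) \lor (\forall q\, G(q)))
Move each ¬ inward, flipping quantifiers it crosses:
  (\exists n\, G(n)) \land (\forall m\, \exists s\, (\neg H(s) \land \neg H(m))) \land (\exists t\, \neg H(t)) \land (\exists q\, \neg G(q))
Finally move all quantifiers to the prefix:
  \exists n\, \forall m\, \exists s\, \exists t\, \exists q\, (G(n) \land \neg H(s) \land \neg H(m) \land \neg H(t) \land \neg G(q))

\exists n\, \forall m\, \exists s\, \exists t\, \exists q\, (G(n) \land \neg H(s) \land \neg H(m) \land \neg H(t) \land \neg G(q))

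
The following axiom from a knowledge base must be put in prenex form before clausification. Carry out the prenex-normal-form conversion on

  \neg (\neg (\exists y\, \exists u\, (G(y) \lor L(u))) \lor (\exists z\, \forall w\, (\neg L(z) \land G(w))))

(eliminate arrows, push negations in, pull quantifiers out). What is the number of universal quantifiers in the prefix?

Drive negations inward (¬∀x A ≡ ∃x ¬A, ¬∃x A ≡ ∀x ¬A, De Morgan for ∧/∨):
  (\exists y\, \exists u\, (G(y) \lor L(u))) \land (\forall z\, \exists w\, (L(z) \lor \neg G(w)))
Extract every quantifier outward, since the variables are now distinct and don't occur free across branches:
  \exists y\, \exists u\, \forall z\, \exists w\, ((G(y) \lor L(u)) \land (L(z) \lor \neg G(w)))
The prefix is \exists y \exists u \forall z \exists w: 1 universal, 3 existential.

1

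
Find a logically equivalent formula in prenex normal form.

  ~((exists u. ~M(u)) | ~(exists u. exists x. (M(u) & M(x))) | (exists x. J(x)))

forall u. exists v1. exists x. forall p. (M(u) & M(v1) & M(x) & ~J(p))

Move each ¬ inward, flipping quantifiers it crosses:
  (forall u. M(u)) & (exists u. exists x. (M(u) & M(x))) & (forall x. ~J(x))
Standardize variables apart so no two quantifiers bind the same name: u↦v1, x↦p.
  (forall u. M(u)) & (exists v1. exists x. (M(v1) & M(x))) & (forall p. ~J(p))
Pull the quantifiers to the front (each side's bound variable is not free in the other side):
  forall u. exists v1. exists x. forall p. (M(u) & M(v1) & M(x) & ~J(p))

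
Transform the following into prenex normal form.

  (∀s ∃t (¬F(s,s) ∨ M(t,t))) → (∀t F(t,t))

∃s ∀t ∀u1 (F(s,s) ∧ ¬M(t,t) ∨ F(u1,u1))

Rewrite implications/biconditionals: A → B as ¬A ∨ B.
  ¬(∀s ∃t (¬F(s,s) ∨ M(t,t))) ∨ (∀t F(t,t))
Push ¬ through the quantifiers and connectives to reach negation normal form:
  (∃s ∀t (F(s,s) ∧ ¬M(t,t))) ∨ (∀t F(t,t))
Give each quantifier a distinct variable: t↦u1.
  (∃s ∀t (F(s,s) ∧ ¬M(t,t))) ∨ (∀u1 F(u1,u1))
Pull the quantifiers to the front (each side's bound variable is not free in the other side):
  ∃s ∀t ∀u1 (F(s,s) ∧ ¬M(t,t) ∨ F(u1,u1))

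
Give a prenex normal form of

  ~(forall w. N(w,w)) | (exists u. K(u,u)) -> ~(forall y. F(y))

First replace A → B with ¬A ∨ B.
  ~(~(forall w. N(w,w)) | (exists u. K(u,u))) | ~(forall y. F(y))
Push ¬ through the quantifiers and connectives to reach negation normal form:
  (forall w. N(w,w)) & (forall u. ~K(u,u)) | (exists y. ~F(y))
All bound variables are already distinct, so no renaming is needed.
Finally move all quantifiers to the prefix:
  forall w. forall u. exists y. (N(w,w) & ~K(u,u) | ~F(y))

forall w. forall u. exists y. (N(w,w) & ~K(u,u) | ~F(y))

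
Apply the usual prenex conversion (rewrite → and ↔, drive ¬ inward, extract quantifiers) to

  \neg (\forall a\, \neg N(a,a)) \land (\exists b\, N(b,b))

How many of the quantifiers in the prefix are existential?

2

Drive negations inward (¬∀x A ≡ ∃x ¬A, ¬∃x A ≡ ∀x ¬A, De Morgan for ∧/∨):
  (\exists a\, N(a,a)) \land (\exists b\, N(b,b))
Finally move all quantifiers to the prefix:
  \exists a\, \exists b\, (N(a,a) \land N(b,b))
The prefix is \exists a \exists b: 0 universal, 2 existential.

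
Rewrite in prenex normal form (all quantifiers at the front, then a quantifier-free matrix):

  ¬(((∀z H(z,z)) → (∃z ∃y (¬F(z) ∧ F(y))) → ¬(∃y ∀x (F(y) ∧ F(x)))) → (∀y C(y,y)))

∃z ∀b ∀y ∀v ∃x ∃y1 ((¬H(z,z) ∨ F(b) ∨ ¬F(y) ∨ ¬F(v) ∨ ¬F(x)) ∧ ¬C(y1,y1))

First replace A → B with ¬A ∨ B.
  ¬(¬(¬(∀z H(z,z)) ∨ ¬(∃z ∃y (¬F(z) ∧ F(y))) ∨ ¬(∃y ∀x (F(y) ∧ F(x)))) ∨ (∀y C(y,y)))
Move each ¬ inward, flipping quantifiers it crosses:
  ((∃z ¬H(z,z)) ∨ (∀z ∀y (F(z) ∨ ¬F(y))) ∨ (∀y ∃x (¬F(y) ∨ ¬F(x)))) ∧ (∃y ¬C(y,y))
Standardize variables apart so no two quantifiers bind the same name: z↦b, y↦v, y↦y1.
  ((∃z ¬H(z,z)) ∨ (∀b ∀y (F(b) ∨ ¬F(y))) ∨ (∀v ∃x (¬F(v) ∨ ¬F(x)))) ∧ (∃y1 ¬C(y1,y1))
Pull the quantifiers to the front (each side's bound variable is not free in the other side):
  ∃z ∀b ∀y ∀v ∃x ∃y1 ((¬H(z,z) ∨ F(b) ∨ ¬F(y) ∨ ¬F(v) ∨ ¬F(x)) ∧ ¬C(y1,y1))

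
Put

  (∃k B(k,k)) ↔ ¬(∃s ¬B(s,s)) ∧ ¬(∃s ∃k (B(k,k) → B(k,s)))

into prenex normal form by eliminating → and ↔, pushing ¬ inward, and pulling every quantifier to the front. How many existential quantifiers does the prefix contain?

First replace A → B with ¬A ∨ B; A ↔ B as (¬A ∨ B) ∧ (¬B ∨ A).
  (¬(∃k B(k,k)) ∨ ¬(∃s ¬B(s,s)) ∧ ¬(∃s ∃k (¬B(k,k) ∨ B(k,s)))) ∧ (¬(¬(∃s ¬B(s,s)) ∧ ¬(∃s ∃k (¬B(k,k) ∨ B(k,s)))) ∨ (∃k B(k,k)))
Push ¬ through the quantifiers and connectives to reach negation normal form:
  ((∀k ¬B(k,k)) ∨ (∀s B(s,s)) ∧ (∀s ∀k (B(k,k) ∧ ¬B(k,s)))) ∧ ((∃s ¬B(s,s)) ∨ (∃s ∃k (¬B(k,k) ∨ B(k,s))) ∨ (∃k B(k,k)))
Standardize variables apart so no two quantifiers bind the same name: s↦x1, k↦u, s↦y1, s↦u1, k↦r, k↦a.
  ((∀k ¬B(k,k)) ∨ (∀s B(s,s)) ∧ (∀x1 ∀u (B(u,u) ∧ ¬B(u,x1)))) ∧ ((∃y1 ¬B(y1,y1)) ∨ (∃u1 ∃r (¬B(r,r) ∨ B(r,u1))) ∨ (∃a B(a,a)))
Finally move all quantifiers to the prefix:
  ∀k ∀s ∀x1 ∀u ∃y1 ∃u1 ∃r ∃a ((¬B(k,k) ∨ B(s,s) ∧ B(u,u) ∧ ¬B(u,x1)) ∧ (¬B(y1,y1) ∨ ¬B(r,r) ∨ B(r,u1) ∨ B(a,a)))
The prefix is ∀k ∀s ∀x1 ∀u ∃y1 ∃u1 ∃r ∃a: 4 universal, 4 existential.

4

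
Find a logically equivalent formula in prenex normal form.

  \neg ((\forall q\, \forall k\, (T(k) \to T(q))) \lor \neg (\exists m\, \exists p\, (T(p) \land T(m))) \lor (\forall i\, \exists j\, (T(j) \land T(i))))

Eliminate → and ↔ using ¬ and ∨.
  \neg ((\forall q\, \forall k\, (\neg T(k) \lor T(q))) \lor \neg (\exists m\, \exists p\, (T(p) \land T(m))) \lor (\forall i\, \exists j\, (T(j) \land T(i))))
Push ¬ through the quantifiers and connectives to reach negation normal form:
  (\exists q\, \exists k\, (T(k) \land \neg T(q))) \land (\exists m\, \exists p\, (T(p) \land T(m))) \land (\exists i\, \forall j\, (\neg T(j) \lor \neg T(i)))
All bound variables are already distinct, so no renaming is needed.
Finally move all quantifiers to the prefix:
  \exists q\, \exists k\, \exists m\, \exists p\, \exists i\, \forall j\, (T(k) \land \neg T(q) \land T(p) \land T(m) \land (\neg T(j) \lor \neg T(i)))

\exists q\, \exists k\, \exists m\, \exists p\, \exists i\, \forall j\, (T(k) \land \neg T(q) \land T(p) \land T(m) \land (\neg T(j) \lor \neg T(i)))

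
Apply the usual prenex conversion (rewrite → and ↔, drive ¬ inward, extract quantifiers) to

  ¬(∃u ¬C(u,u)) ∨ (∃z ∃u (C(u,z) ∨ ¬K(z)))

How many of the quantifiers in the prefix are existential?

2

Move each ¬ inward, flipping quantifiers it crosses:
  (∀u C(u,u)) ∨ (∃z ∃u (C(u,z) ∨ ¬K(z)))
Standardize variables apart so no two quantifiers bind the same name: u↦w.
  (∀u C(u,u)) ∨ (∃z ∃w (C(w,z) ∨ ¬K(z)))
Finally move all quantifiers to the prefix:
  ∀u ∃z ∃w (C(u,u) ∨ C(w,z) ∨ ¬K(z))
The prefix is ∀u ∃z ∃w: 1 universal, 2 existential.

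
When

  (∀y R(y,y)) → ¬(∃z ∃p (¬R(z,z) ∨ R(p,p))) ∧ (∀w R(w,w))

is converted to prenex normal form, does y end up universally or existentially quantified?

Eliminate → and ↔ using ¬ and ∨.
  ¬(∀y R(y,y)) ∨ ¬(∃z ∃p (¬R(z,z) ∨ R(p,p))) ∧ (∀w R(w,w))
Move each ¬ inward, flipping quantifiers it crosses:
  (∃y ¬R(y,y)) ∨ (∀z ∀p (R(z,z) ∧ ¬R(p,p))) ∧ (∀w R(w,w))
Pull the quantifiers to the front (each side's bound variable is not free in the other side):
  ∃y ∀z ∀p ∀w (¬R(y,y) ∨ R(z,z) ∧ ¬R(p,p) ∧ R(w,w))
The quantifier ∀y sits under an odd number of negations (counting the antecedent side of each →), so it flips to ∃y.

existential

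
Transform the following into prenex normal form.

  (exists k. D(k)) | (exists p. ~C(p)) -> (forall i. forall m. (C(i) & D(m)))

forall k. forall p. forall i. forall m. (~D(k) & C(p) | C(i) & D(m))

Rewrite implications/biconditionals: A → B as ¬A ∨ B.
  ~((exists k. D(k)) | (exists p. ~C(p))) | (forall i. forall m. (C(i) & D(m)))
Drive negations inward (¬∀x A ≡ ∃x ¬A, ¬∃x A ≡ ∀x ¬A, De Morgan for ∧/∨):
  (forall k. ~D(k)) & (forall p. C(p)) | (forall i. forall m. (C(i) & D(m)))
Pull the quantifiers to the front (each side's bound variable is not free in the other side):
  forall k. forall p. forall i. forall m. (~D(k) & C(p) | C(i) & D(m))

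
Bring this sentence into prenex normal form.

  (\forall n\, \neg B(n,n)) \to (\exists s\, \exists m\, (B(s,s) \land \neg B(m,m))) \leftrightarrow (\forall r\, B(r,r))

Eliminate → and ↔ using ¬ and ∨; A ↔ B as (¬A ∨ B) ∧ (¬B ∨ A).
  (\neg (\neg (\forall n\, \neg B(n,n)) \lor (\exists s\, \exists m\, (B(s,s) \land \neg B(m,m)))) \lor (\forall r\, B(r,r))) \land (\neg (\forall r\, B(r,r)) \lor \neg (\forall n\, \neg B(n,n)) \lor (\exists s\, \exists m\, (B(s,s) \land \neg B(m,m))))
Drive negations inward (¬∀x A ≡ ∃x ¬A, ¬∃x A ≡ ∀x ¬A, De Morgan for ∧/∨):
  ((\forall n\, \neg B(n,n)) \land (\forall s\, \forall m\, (\neg B(s,s) \lor B(m,m))) \lor (\forall r\, B(r,r))) \land ((\exists r\, \neg B(r,r)) \lor (\exists n\, B(n,n)) \lor (\exists s\, \exists m\, (B(s,s) \land \neg B(m,m))))
Rename bound variables to avoid capture: r↦t, n↦x1, s↦b, m↦u1.
  ((\forall n\, \neg B(n,n)) \land (\forall s\, \forall m\, (\neg B(s,s) \lor B(m,m))) \lor (\forall r\, B(r,r))) \land ((\exists t\, \neg B(t,t)) \lor (\exists x1\, B(x1,x1)) \lor (\exists b\, \exists u1\, (B(b,b) \land \neg B(u1,u1))))
Pull the quantifiers to the front (each side's bound variable is not free in the other side):
  \forall n\, \forall s\, \forall m\, \forall r\, \exists t\, \exists x1\, \exists b\, \exists u1\, ((\neg B(n,n) \land (\neg B(s,s) \lor B(m,m)) \lor B(r,r)) \land (\neg B(t,t) \lor B(x1,x1) \lor B(b,b) \land \neg B(u1,u1)))

\forall n\, \forall s\, \forall m\, \forall r\, \exists t\, \exists x1\, \exists b\, \exists u1\, ((\neg B(n,n) \land (\neg B(s,s) \lor B(m,m)) \lor B(r,r)) \land (\neg B(t,t) \lor B(x1,x1) \lor B(b,b) \land \neg B(u1,u1)))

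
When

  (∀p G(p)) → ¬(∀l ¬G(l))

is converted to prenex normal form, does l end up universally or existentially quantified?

Eliminate → and ↔ using ¬ and ∨.
  ¬(∀p G(p)) ∨ ¬(∀l ¬G(l))
Push ¬ through the quantifiers and connectives to reach negation normal form:
  (∃p ¬G(p)) ∨ (∃l G(l))
All bound variables are already distinct, so no renaming is needed.
Pull the quantifiers to the front (each side's bound variable is not free in the other side):
  ∃p ∃l (¬G(p) ∨ G(l))
The quantifier ∀l sits under an odd number of negations (counting the antecedent side of each →), so it flips to ∃l.

existential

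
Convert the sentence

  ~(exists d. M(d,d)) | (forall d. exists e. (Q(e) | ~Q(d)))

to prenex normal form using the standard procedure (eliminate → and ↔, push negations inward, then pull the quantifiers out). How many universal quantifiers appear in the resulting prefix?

2

Push ¬ through the quantifiers and connectives to reach negation normal form:
  (forall d. ~M(d,d)) | (forall d. exists e. (Q(e) | ~Q(d)))
Give each quantifier a distinct variable: d↦p.
  (forall d. ~M(d,d)) | (forall p. exists e. (Q(e) | ~Q(p)))
Extract every quantifier outward, since the variables are now distinct and don't occur free across branches:
  forall d. forall p. exists e. (~M(d,d) | Q(e) | ~Q(p))
The prefix is forall d forall p exists e: 2 universal, 1 existential.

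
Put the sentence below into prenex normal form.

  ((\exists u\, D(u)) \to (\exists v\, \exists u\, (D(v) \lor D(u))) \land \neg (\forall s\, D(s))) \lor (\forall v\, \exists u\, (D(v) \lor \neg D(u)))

\forall u\, \exists v\, \exists w1\, \exists s\, \forall v1\, \exists a\, (\neg D(u) \lor (D(v) \lor D(w1)) \land \neg D(s) \lor D(v1) \lor \neg D(a))

Eliminate → and ↔ using ¬ and ∨.
  \neg (\exists u\, D(u)) \lor (\exists v\, \exists u\, (D(v) \lor D(u))) \land \neg (\forall s\, D(s)) \lor (\forall v\, \exists u\, (D(v) \lor \neg D(u)))
Push ¬ through the quantifiers and connectives to reach negation normal form:
  (\forall u\, \neg D(u)) \lor (\exists v\, \exists u\, (D(v) \lor D(u))) \land (\exists s\, \neg D(s)) \lor (\forall v\, \exists u\, (D(v) \lor \neg D(u)))
Rename bound variables to avoid capture: u↦w1, v↦v1, u↦a.
  (\forall u\, \neg D(u)) \lor (\exists v\, \exists w1\, (D(v) \lor D(w1))) \land (\exists s\, \neg D(s)) \lor (\forall v1\, \exists a\, (D(v1) \lor \neg D(a)))
Finally move all quantifiers to the prefix:
  \forall u\, \exists v\, \exists w1\, \exists s\, \forall v1\, \exists a\, (\neg D(u) \lor (D(v) \lor D(w1)) \land \neg D(s) \lor D(v1) \lor \neg D(a))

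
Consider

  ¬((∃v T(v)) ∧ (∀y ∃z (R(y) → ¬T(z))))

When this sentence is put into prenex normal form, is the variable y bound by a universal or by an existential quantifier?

First replace A → B with ¬A ∨ B.
  ¬((∃v T(v)) ∧ (∀y ∃z (¬R(y) ∨ ¬T(z))))
Push ¬ through the quantifiers and connectives to reach negation normal form:
  (∀v ¬T(v)) ∨ (∃y ∀z (R(y) ∧ T(z)))
All bound variables are already distinct, so no renaming is needed.
Pull the quantifiers to the front (each side's bound variable is not free in the other side):
  ∀v ∃y ∀z (¬T(v) ∨ R(y) ∧ T(z))
The quantifier ∀y sits under an odd number of negations (counting the antecedent side of each →), so it flips to ∃y.

existential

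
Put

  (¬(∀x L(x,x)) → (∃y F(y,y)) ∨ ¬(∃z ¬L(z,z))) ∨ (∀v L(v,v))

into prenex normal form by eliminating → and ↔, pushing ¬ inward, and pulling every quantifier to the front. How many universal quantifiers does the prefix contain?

Rewrite implications/biconditionals: A → B as ¬A ∨ B.
  ¬¬(∀x L(x,x)) ∨ (∃y F(y,y)) ∨ ¬(∃z ¬L(z,z)) ∨ (∀v L(v,v))
Move each ¬ inward, flipping quantifiers it crosses:
  (∀x L(x,x)) ∨ (∃y F(y,y)) ∨ (∀z L(z,z)) ∨ (∀v L(v,v))
Extract every quantifier outward, since the variables are now distinct and don't occur free across branches:
  ∀x ∃y ∀z ∀v (L(x,x) ∨ F(y,y) ∨ L(z,z) ∨ L(v,v))
The prefix is ∀x ∃y ∀z ∀v: 3 universal, 1 existential.

3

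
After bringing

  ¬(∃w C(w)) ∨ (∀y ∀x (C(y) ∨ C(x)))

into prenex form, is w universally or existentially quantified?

universal

Drive negations inward (¬∀x A ≡ ∃x ¬A, ¬∃x A ≡ ∀x ¬A, De Morgan for ∧/∨):
  (∀w ¬C(w)) ∨ (∀y ∀x (C(y) ∨ C(x)))
Extract every quantifier outward, since the variables are now distinct and don't occur free across branches:
  ∀w ∀y ∀x (¬C(w) ∨ C(y) ∨ C(x))
The quantifier ∃w sits under an odd number of negations, so it flips to ∀w.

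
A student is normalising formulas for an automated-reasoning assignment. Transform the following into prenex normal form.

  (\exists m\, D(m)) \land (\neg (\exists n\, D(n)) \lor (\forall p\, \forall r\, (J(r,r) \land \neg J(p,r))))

\exists m\, \forall n\, \forall p\, \forall r\, (D(m) \land (\neg D(n) \lor J(r,r) \land \neg J(p,r)))

Move each ¬ inward, flipping quantifiers it crosses:
  (\exists m\, D(m)) \land ((\forall n\, \neg D(n)) \lor (\forall p\, \forall r\, (J(r,r) \land \neg J(p,r))))
Extract every quantifier outward, since the variables are now distinct and don't occur free across branches:
  \exists m\, \forall n\, \forall p\, \forall r\, (D(m) \land (\neg D(n) \lor J(r,r) \land \neg J(p,r)))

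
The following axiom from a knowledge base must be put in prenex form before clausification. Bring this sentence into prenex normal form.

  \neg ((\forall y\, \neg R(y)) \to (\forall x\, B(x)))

First replace A → B with ¬A ∨ B.
  \neg (\neg (\forall y\, \neg R(y)) \lor (\forall x\, B(x)))
Move each ¬ inward, flipping quantifiers it crosses:
  (\forall y\, \neg R(y)) \land (\exists x\, \neg B(x))
All bound variables are already distinct, so no renaming is needed.
Pull the quantifiers to the front (each side's bound variable is not free in the other side):
  \forall y\, \exists x\, (\neg R(y) \land \neg B(x))

\forall y\, \exists x\, (\neg R(y) \land \neg B(x))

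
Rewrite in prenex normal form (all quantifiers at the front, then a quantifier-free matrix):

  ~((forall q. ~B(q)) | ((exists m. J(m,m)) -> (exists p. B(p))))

exists q. exists m. forall p. (B(q) & J(m,m) & ~B(p))

Rewrite implications/biconditionals: A → B as ¬A ∨ B.
  ~((forall q. ~B(q)) | ~(exists m. J(m,m)) | (exists p. B(p)))
Drive negations inward (¬∀x A ≡ ∃x ¬A, ¬∃x A ≡ ∀x ¬A, De Morgan for ∧/∨):
  (exists q. B(q)) & (exists m. J(m,m)) & (forall p. ~B(p))
Extract every quantifier outward, since the variables are now distinct and don't occur free across branches:
  exists q. exists m. forall p. (B(q) & J(m,m) & ~B(p))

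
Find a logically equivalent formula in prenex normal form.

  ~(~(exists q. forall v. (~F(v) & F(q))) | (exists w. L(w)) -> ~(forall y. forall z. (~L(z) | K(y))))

forall q. exists v. exists w. forall y. forall z. ((F(v) | ~F(q) | L(w)) & (~L(z) | K(y)))

First replace A → B with ¬A ∨ B.
  ~(~(~(exists q. forall v. (~F(v) & F(q))) | (exists w. L(w))) | ~(forall y. forall z. (~L(z) | K(y))))
Drive negations inward (¬∀x A ≡ ∃x ¬A, ¬∃x A ≡ ∀x ¬A, De Morgan for ∧/∨):
  ((forall q. exists v. (F(v) | ~F(q))) | (exists w. L(w))) & (forall y. forall z. (~L(z) | K(y)))
Finally move all quantifiers to the prefix:
  forall q. exists v. exists w. forall y. forall z. ((F(v) | ~F(q) | L(w)) & (~L(z) | K(y)))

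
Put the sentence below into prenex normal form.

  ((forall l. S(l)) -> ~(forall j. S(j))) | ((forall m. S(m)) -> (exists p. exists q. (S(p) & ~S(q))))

exists l. exists j. exists m. exists p. exists q. (~S(l) | ~S(j) | ~S(m) | S(p) & ~S(q))

Eliminate → and ↔ using ¬ and ∨.
  ~(forall l. S(l)) | ~(forall j. S(j)) | ~(forall m. S(m)) | (exists p. exists q. (S(p) & ~S(q)))
Move each ¬ inward, flipping quantifiers it crosses:
  (exists l. ~S(l)) | (exists j. ~S(j)) | (exists m. ~S(m)) | (exists p. exists q. (S(p) & ~S(q)))
Pull the quantifiers to the front (each side's bound variable is not free in the other side):
  exists l. exists j. exists m. exists p. exists q. (~S(l) | ~S(j) | ~S(m) | S(p) & ~S(q))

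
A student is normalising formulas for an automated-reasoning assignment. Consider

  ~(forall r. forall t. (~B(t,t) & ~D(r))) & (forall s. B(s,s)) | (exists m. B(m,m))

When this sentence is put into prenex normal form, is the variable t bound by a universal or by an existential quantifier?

existential

Push ¬ through the quantifiers and connectives to reach negation normal form:
  (exists r. exists t. (B(t,t) | D(r))) & (forall s. B(s,s)) | (exists m. B(m,m))
Pull the quantifiers to the front (each side's bound variable is not free in the other side):
  exists r. exists t. forall s. exists m. ((B(t,t) | D(r)) & B(s,s) | B(m,m))
The quantifier forall t sits under an odd number of negations, so it flips to exists t.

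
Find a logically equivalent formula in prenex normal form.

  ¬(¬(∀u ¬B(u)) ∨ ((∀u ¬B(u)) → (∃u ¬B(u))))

∀u ∀z1 ∀x1 (¬B(u) ∧ ¬B(z1) ∧ B(x1))

Eliminate → and ↔ using ¬ and ∨.
  ¬(¬(∀u ¬B(u)) ∨ ¬(∀u ¬B(u)) ∨ (∃u ¬B(u)))
Push ¬ through the quantifiers and connectives to reach negation normal form:
  (∀u ¬B(u)) ∧ (∀u ¬B(u)) ∧ (∀u B(u))
Standardize variables apart so no two quantifiers bind the same name: u↦z1, u↦x1.
  (∀u ¬B(u)) ∧ (∀z1 ¬B(z1)) ∧ (∀x1 B(x1))
Finally move all quantifiers to the prefix:
  ∀u ∀z1 ∀x1 (¬B(u) ∧ ¬B(z1) ∧ B(x1))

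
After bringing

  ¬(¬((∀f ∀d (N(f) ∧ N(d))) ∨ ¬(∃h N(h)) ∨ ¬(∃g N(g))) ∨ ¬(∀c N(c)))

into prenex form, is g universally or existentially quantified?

Drive negations inward (¬∀x A ≡ ∃x ¬A, ¬∃x A ≡ ∀x ¬A, De Morgan for ∧/∨):
  ((∀f ∀d (N(f) ∧ N(d))) ∨ (∀h ¬N(h)) ∨ (∀g ¬N(g))) ∧ (∀c N(c))
All bound variables are already distinct, so no renaming is needed.
Finally move all quantifiers to the prefix:
  ∀f ∀d ∀h ∀g ∀c ((N(f) ∧ N(d) ∨ ¬N(h) ∨ ¬N(g)) ∧ N(c))
The quantifier ∃g sits under an odd number of negations, so it flips to ∀g.

universal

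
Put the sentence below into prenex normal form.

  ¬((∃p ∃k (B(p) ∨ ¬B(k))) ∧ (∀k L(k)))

Move each ¬ inward, flipping quantifiers it crosses:
  (∀p ∀k (¬B(p) ∧ B(k))) ∨ (∃k ¬L(k))
Give each quantifier a distinct variable: k↦w.
  (∀p ∀k (¬B(p) ∧ B(k))) ∨ (∃w ¬L(w))
Finally move all quantifiers to the prefix:
  ∀p ∀k ∃w (¬B(p) ∧ B(k) ∨ ¬L(w))

∀p ∀k ∃w (¬B(p) ∧ B(k) ∨ ¬L(w))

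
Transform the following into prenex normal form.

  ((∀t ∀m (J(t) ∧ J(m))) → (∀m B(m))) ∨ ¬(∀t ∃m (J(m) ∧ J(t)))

First replace A → B with ¬A ∨ B.
  ¬(∀t ∀m (J(t) ∧ J(m))) ∨ (∀m B(m)) ∨ ¬(∀t ∃m (J(m) ∧ J(t)))
Drive negations inward (¬∀x A ≡ ∃x ¬A, ¬∃x A ≡ ∀x ¬A, De Morgan for ∧/∨):
  (∃t ∃m (¬J(t) ∨ ¬J(m))) ∨ (∀m B(m)) ∨ (∃t ∀m (¬J(m) ∨ ¬J(t)))
Rename bound variables to avoid capture: m↦u1, t↦p, m↦y.
  (∃t ∃m (¬J(t) ∨ ¬J(m))) ∨ (∀u1 B(u1)) ∨ (∃p ∀y (¬J(y) ∨ ¬J(p)))
Extract every quantifier outward, since the variables are now distinct and don't occur free across branches:
  ∃t ∃m ∀u1 ∃p ∀y (¬J(t) ∨ ¬J(m) ∨ B(u1) ∨ ¬J(y) ∨ ¬J(p))

∃t ∃m ∀u1 ∃p ∀y (¬J(t) ∨ ¬J(m) ∨ B(u1) ∨ ¬J(y) ∨ ¬J(p))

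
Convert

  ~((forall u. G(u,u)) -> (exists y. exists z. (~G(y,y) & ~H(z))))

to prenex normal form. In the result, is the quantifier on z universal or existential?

universal

Eliminate → and ↔ using ¬ and ∨.
  ~(~(forall u. G(u,u)) | (exists y. exists z. (~G(y,y) & ~H(z))))
Push ¬ through the quantifiers and connectives to reach negation normal form:
  (forall u. G(u,u)) & (forall y. forall z. (G(y,y) | H(z)))
All bound variables are already distinct, so no renaming is needed.
Pull the quantifiers to the front (each side's bound variable is not free in the other side):
  forall u. forall y. forall z. (G(u,u) & (G(y,y) | H(z)))
The quantifier exists z sits under an odd number of negations (counting the antecedent side of each →), so it flips to forall z.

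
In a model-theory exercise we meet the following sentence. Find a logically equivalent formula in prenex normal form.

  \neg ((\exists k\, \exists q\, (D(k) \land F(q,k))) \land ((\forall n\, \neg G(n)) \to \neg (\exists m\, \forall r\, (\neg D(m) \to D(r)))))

\forall k\, \forall q\, \forall n\, \exists m\, \forall r\, (\neg D(k) \lor \neg F(q,k) \lor \neg G(n) \land (D(m) \lor D(r)))

Eliminate → and ↔ using ¬ and ∨.
  \neg ((\exists k\, \exists q\, (D(k) \land F(q,k))) \land (\neg (\forall n\, \neg G(n)) \lor \neg (\exists m\, \forall r\, (\neg \neg D(m) \lor D(r)))))
Drive negations inward (¬∀x A ≡ ∃x ¬A, ¬∃x A ≡ ∀x ¬A, De Morgan for ∧/∨):
  (\forall k\, \forall q\, (\neg D(k) \lor \neg F(q,k))) \lor (\forall n\, \neg G(n)) \land (\exists m\, \forall r\, (D(m) \lor D(r)))
All bound variables are already distinct, so no renaming is needed.
Extract every quantifier outward, since the variables are now distinct and don't occur free across branches:
  \forall k\, \forall q\, \forall n\, \exists m\, \forall r\, (\neg D(k) \lor \neg F(q,k) \lor \neg G(n) \land (D(m) \lor D(r)))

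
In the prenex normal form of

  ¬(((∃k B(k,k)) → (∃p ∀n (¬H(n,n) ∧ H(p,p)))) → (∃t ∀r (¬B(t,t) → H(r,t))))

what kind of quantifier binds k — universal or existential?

Eliminate → and ↔ using ¬ and ∨.
  ¬(¬(¬(∃k B(k,k)) ∨ (∃p ∀n (¬H(n,n) ∧ H(p,p)))) ∨ (∃t ∀r (¬¬B(t,t) ∨ H(r,t))))
Drive negations inward (¬∀x A ≡ ∃x ¬A, ¬∃x A ≡ ∀x ¬A, De Morgan for ∧/∨):
  ((∀k ¬B(k,k)) ∨ (∃p ∀n (¬H(n,n) ∧ H(p,p)))) ∧ (∀t ∃r (¬B(t,t) ∧ ¬H(r,t)))
All bound variables are already distinct, so no renaming is needed.
Pull the quantifiers to the front (each side's bound variable is not free in the other side):
  ∀k ∃p ∀n ∀t ∃r ((¬B(k,k) ∨ ¬H(n,n) ∧ H(p,p)) ∧ ¬B(t,t) ∧ ¬H(r,t))
The quantifier ∃k sits under an odd number of negations (counting the antecedent side of each →), so it flips to ∀k.

universal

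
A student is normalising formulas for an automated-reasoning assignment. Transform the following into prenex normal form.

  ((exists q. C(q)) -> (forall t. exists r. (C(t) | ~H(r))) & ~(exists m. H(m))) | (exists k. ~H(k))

forall q. forall t. exists r. forall m. exists k. (~C(q) | (C(t) | ~H(r)) & ~H(m) | ~H(k))

Eliminate → and ↔ using ¬ and ∨.
  ~(exists q. C(q)) | (forall t. exists r. (C(t) | ~H(r))) & ~(exists m. H(m)) | (exists k. ~H(k))
Move each ¬ inward, flipping quantifiers it crosses:
  (forall q. ~C(q)) | (forall t. exists r. (C(t) | ~H(r))) & (forall m. ~H(m)) | (exists k. ~H(k))
Finally move all quantifiers to the prefix:
  forall q. forall t. exists r. forall m. exists k. (~C(q) | (C(t) | ~H(r)) & ~H(m) | ~H(k))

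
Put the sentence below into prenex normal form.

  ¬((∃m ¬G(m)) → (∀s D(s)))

Rewrite implications/biconditionals: A → B as ¬A ∨ B.
  ¬(¬(∃m ¬G(m)) ∨ (∀s D(s)))
Push ¬ through the quantifiers and connectives to reach negation normal form:
  (∃m ¬G(m)) ∧ (∃s ¬D(s))
All bound variables are already distinct, so no renaming is needed.
Pull the quantifiers to the front (each side's bound variable is not free in the other side):
  ∃m ∃s (¬G(m) ∧ ¬D(s))

∃m ∃s (¬G(m) ∧ ¬D(s))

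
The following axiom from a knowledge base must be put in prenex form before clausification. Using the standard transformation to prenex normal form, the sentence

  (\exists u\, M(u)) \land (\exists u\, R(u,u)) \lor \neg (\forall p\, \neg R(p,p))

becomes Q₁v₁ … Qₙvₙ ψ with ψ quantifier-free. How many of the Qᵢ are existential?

Drive negations inward (¬∀x A ≡ ∃x ¬A, ¬∃x A ≡ ∀x ¬A, De Morgan for ∧/∨):
  (\exists u\, M(u)) \land (\exists u\, R(u,u)) \lor (\exists p\, R(p,p))
Standardize variables apart so no two quantifiers bind the same name: u↦r.
  (\exists u\, M(u)) \land (\exists r\, R(r,r)) \lor (\exists p\, R(p,p))
Finally move all quantifiers to the prefix:
  \exists u\, \exists r\, \exists p\, (M(u) \land R(r,r) \lor R(p,p))
The prefix is \exists u \exists r \exists p: 0 universal, 3 existential.

3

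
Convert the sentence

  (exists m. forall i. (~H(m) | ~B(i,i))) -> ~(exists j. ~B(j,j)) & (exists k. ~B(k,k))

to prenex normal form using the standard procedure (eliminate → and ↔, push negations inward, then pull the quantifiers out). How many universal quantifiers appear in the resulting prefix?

2

Eliminate → and ↔ using ¬ and ∨.
  ~(exists m. forall i. (~H(m) | ~B(i,i))) | ~(exists j. ~B(j,j)) & (exists k. ~B(k,k))
Drive negations inward (¬∀x A ≡ ∃x ¬A, ¬∃x A ≡ ∀x ¬A, De Morgan for ∧/∨):
  (forall m. exists i. (H(m) & B(i,i))) | (forall j. B(j,j)) & (exists k. ~B(k,k))
All bound variables are already distinct, so no renaming is needed.
Pull the quantifiers to the front (each side's bound variable is not free in the other side):
  forall m. exists i. forall j. exists k. (H(m) & B(i,i) | B(j,j) & ~B(k,k))
The prefix is forall m exists i forall j exists k: 2 universal, 2 existential.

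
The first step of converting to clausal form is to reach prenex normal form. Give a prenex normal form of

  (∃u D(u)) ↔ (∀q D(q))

First replace A → B with ¬A ∨ B; A ↔ B as (¬A ∨ B) ∧ (¬B ∨ A).
  (¬(∃u D(u)) ∨ (∀q D(q))) ∧ (¬(∀q D(q)) ∨ (∃u D(u)))
Push ¬ through the quantifiers and connectives to reach negation normal form:
  ((∀u ¬D(u)) ∨ (∀q D(q))) ∧ ((∃q ¬D(q)) ∨ (∃u D(u)))
Standardize variables apart so no two quantifiers bind the same name: q↦w, u↦s.
  ((∀u ¬D(u)) ∨ (∀q D(q))) ∧ ((∃w ¬D(w)) ∨ (∃s D(s)))
Pull the quantifiers to the front (each side's bound variable is not free in the other side):
  ∀u ∀q ∃w ∃s ((¬D(u) ∨ D(q)) ∧ (¬D(w) ∨ D(s)))

∀u ∀q ∃w ∃s ((¬D(u) ∨ D(q)) ∧ (¬D(w) ∨ D(s)))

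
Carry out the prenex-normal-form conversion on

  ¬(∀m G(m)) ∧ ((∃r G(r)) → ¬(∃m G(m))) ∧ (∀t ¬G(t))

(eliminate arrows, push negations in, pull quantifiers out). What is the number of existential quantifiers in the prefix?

Eliminate → and ↔ using ¬ and ∨.
  ¬(∀m G(m)) ∧ (¬(∃r G(r)) ∨ ¬(∃m G(m))) ∧ (∀t ¬G(t))
Push ¬ through the quantifiers and connectives to reach negation normal form:
  (∃m ¬G(m)) ∧ ((∀r ¬G(r)) ∨ (∀m ¬G(m))) ∧ (∀t ¬G(t))
Rename bound variables to avoid capture: m↦x1.
  (∃m ¬G(m)) ∧ ((∀r ¬G(r)) ∨ (∀x1 ¬G(x1))) ∧ (∀t ¬G(t))
Finally move all quantifiers to the prefix:
  ∃m ∀r ∀x1 ∀t (¬G(m) ∧ (¬G(r) ∨ ¬G(x1)) ∧ ¬G(t))
The prefix is ∃m ∀r ∀x1 ∀t: 3 universal, 1 existential.

1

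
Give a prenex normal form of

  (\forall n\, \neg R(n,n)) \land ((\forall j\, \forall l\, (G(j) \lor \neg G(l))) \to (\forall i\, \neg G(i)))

\forall n\, \exists j\, \exists l\, \forall i\, (\neg R(n,n) \land (\neg G(j) \land G(l) \lor \neg G(i)))

Eliminate → and ↔ using ¬ and ∨.
  (\forall n\, \neg R(n,n)) \land (\neg (\forall j\, \forall l\, (G(j) \lor \neg G(l))) \lor (\forall i\, \neg G(i)))
Push ¬ through the quantifiers and connectives to reach negation normal form:
  (\forall n\, \neg R(n,n)) \land ((\exists j\, \exists l\, (\neg G(j) \land G(l))) \lor (\forall i\, \neg G(i)))
All bound variables are already distinct, so no renaming is needed.
Finally move all quantifiers to the prefix:
  \forall n\, \exists j\, \exists l\, \forall i\, (\neg R(n,n) \land (\neg G(j) \land G(l) \lor \neg G(i)))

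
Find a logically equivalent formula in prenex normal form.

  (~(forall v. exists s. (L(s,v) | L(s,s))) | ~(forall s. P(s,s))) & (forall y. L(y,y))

exists v. forall s. exists w1. forall y. ((~L(s,v) & ~L(s,s) | ~P(w1,w1)) & L(y,y))

Drive negations inward (¬∀x A ≡ ∃x ¬A, ¬∃x A ≡ ∀x ¬A, De Morgan for ∧/∨):
  ((exists v. forall s. (~L(s,v) & ~L(s,s))) | (exists s. ~P(s,s))) & (forall y. L(y,y))
Rename bound variables to avoid capture: s↦w1.
  ((exists v. forall s. (~L(s,v) & ~L(s,s))) | (exists w1. ~P(w1,w1))) & (forall y. L(y,y))
Finally move all quantifiers to the prefix:
  exists v. forall s. exists w1. forall y. ((~L(s,v) & ~L(s,s) | ~P(w1,w1)) & L(y,y))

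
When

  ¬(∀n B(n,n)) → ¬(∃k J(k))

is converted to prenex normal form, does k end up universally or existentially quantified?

Rewrite implications/biconditionals: A → B as ¬A ∨ B.
  ¬¬(∀n B(n,n)) ∨ ¬(∃k J(k))
Move each ¬ inward, flipping quantifiers it crosses:
  (∀n B(n,n)) ∨ (∀k ¬J(k))
All bound variables are already distinct, so no renaming is needed.
Extract every quantifier outward, since the variables are now distinct and don't occur free across branches:
  ∀n ∀k (B(n,n) ∨ ¬J(k))
The quantifier ∃k sits under an odd number of negations (counting the antecedent side of each →), so it flips to ∀k.

universal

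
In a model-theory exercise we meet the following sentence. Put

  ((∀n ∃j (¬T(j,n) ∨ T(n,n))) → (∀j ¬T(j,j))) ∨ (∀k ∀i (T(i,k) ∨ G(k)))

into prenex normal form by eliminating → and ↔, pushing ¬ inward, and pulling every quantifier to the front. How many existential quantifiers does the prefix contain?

Eliminate → and ↔ using ¬ and ∨.
  ¬(∀n ∃j (¬T(j,n) ∨ T(n,n))) ∨ (∀j ¬T(j,j)) ∨ (∀k ∀i (T(i,k) ∨ G(k)))
Push ¬ through the quantifiers and connectives to reach negation normal form:
  (∃n ∀j (T(j,n) ∧ ¬T(n,n))) ∨ (∀j ¬T(j,j)) ∨ (∀k ∀i (T(i,k) ∨ G(k)))
Give each quantifier a distinct variable: j↦t.
  (∃n ∀j (T(j,n) ∧ ¬T(n,n))) ∨ (∀t ¬T(t,t)) ∨ (∀k ∀i (T(i,k) ∨ G(k)))
Pull the quantifiers to the front (each side's bound variable is not free in the other side):
  ∃n ∀j ∀t ∀k ∀i (T(j,n) ∧ ¬T(n,n) ∨ ¬T(t,t) ∨ T(i,k) ∨ G(k))
The prefix is ∃n ∀j ∀t ∀k ∀i: 4 universal, 1 existential.

1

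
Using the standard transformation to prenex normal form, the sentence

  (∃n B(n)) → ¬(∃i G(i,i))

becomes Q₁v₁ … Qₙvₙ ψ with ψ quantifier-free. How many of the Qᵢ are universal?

2

Rewrite implications/biconditionals: A → B as ¬A ∨ B.
  ¬(∃n B(n)) ∨ ¬(∃i G(i,i))
Move each ¬ inward, flipping quantifiers it crosses:
  (∀n ¬B(n)) ∨ (∀i ¬G(i,i))
All bound variables are already distinct, so no renaming is needed.
Pull the quantifiers to the front (each side's bound variable is not free in the other side):
  ∀n ∀i (¬B(n) ∨ ¬G(i,i))
The prefix is ∀n ∀i: 2 universal, 0 existential.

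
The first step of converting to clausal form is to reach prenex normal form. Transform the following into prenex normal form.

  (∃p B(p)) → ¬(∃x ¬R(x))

First replace A → B with ¬A ∨ B.
  ¬(∃p B(p)) ∨ ¬(∃x ¬R(x))
Drive negations inward (¬∀x A ≡ ∃x ¬A, ¬∃x A ≡ ∀x ¬A, De Morgan for ∧/∨):
  (∀p ¬B(p)) ∨ (∀x R(x))
All bound variables are already distinct, so no renaming is needed.
Finally move all quantifiers to the prefix:
  ∀p ∀x (¬B(p) ∨ R(x))

∀p ∀x (¬B(p) ∨ R(x))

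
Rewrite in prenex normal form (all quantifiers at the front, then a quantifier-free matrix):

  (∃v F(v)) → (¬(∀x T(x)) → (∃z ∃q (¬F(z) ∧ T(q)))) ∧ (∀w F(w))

Eliminate → and ↔ using ¬ and ∨.
  ¬(∃v F(v)) ∨ (¬¬(∀x T(x)) ∨ (∃z ∃q (¬F(z) ∧ T(q)))) ∧ (∀w F(w))
Move each ¬ inward, flipping quantifiers it crosses:
  (∀v ¬F(v)) ∨ ((∀x T(x)) ∨ (∃z ∃q (¬F(z) ∧ T(q)))) ∧ (∀w F(w))
Pull the quantifiers to the front (each side's bound variable is not free in the other side):
  ∀v ∀x ∃z ∃q ∀w (¬F(v) ∨ (T(x) ∨ ¬F(z) ∧ T(q)) ∧ F(w))

∀v ∀x ∃z ∃q ∀w (¬F(v) ∨ (T(x) ∨ ¬F(z) ∧ T(q)) ∧ F(w))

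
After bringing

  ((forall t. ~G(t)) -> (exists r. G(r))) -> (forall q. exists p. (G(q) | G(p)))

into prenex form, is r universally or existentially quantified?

Eliminate → and ↔ using ¬ and ∨.
  ~(~(forall t. ~G(t)) | (exists r. G(r))) | (forall q. exists p. (G(q) | G(p)))
Drive negations inward (¬∀x A ≡ ∃x ¬A, ¬∃x A ≡ ∀x ¬A, De Morgan for ∧/∨):
  (forall t. ~G(t)) & (forall r. ~G(r)) | (forall q. exists p. (G(q) | G(p)))
Pull the quantifiers to the front (each side's bound variable is not free in the other side):
  forall t. forall r. forall q. exists p. (~G(t) & ~G(r) | G(q) | G(p))
The quantifier exists r sits under an odd number of negations (counting the antecedent side of each →), so it flips to forall r.

universal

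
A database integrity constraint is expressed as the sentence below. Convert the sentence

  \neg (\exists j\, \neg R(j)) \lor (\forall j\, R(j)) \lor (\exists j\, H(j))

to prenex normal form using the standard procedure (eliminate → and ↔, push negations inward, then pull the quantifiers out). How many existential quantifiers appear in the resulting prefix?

Move each ¬ inward, flipping quantifiers it crosses:
  (\forall j\, R(j)) \lor (\forall j\, R(j)) \lor (\exists j\, H(j))
Standardize variables apart so no two quantifiers bind the same name: j↦q, j↦x.
  (\forall j\, R(j)) \lor (\forall q\, R(q)) \lor (\exists x\, H(x))
Pull the quantifiers to the front (each side's bound variable is not free in the other side):
  \forall j\, \forall q\, \exists x\, (R(j) \lor R(q) \lor H(x))
The prefix is \forall j \forall q \exists x: 2 universal, 1 existential.

1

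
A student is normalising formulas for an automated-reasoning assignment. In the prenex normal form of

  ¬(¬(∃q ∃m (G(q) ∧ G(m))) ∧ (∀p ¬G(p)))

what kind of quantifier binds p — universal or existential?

Move each ¬ inward, flipping quantifiers it crosses:
  (∃q ∃m (G(q) ∧ G(m))) ∨ (∃p G(p))
All bound variables are already distinct, so no renaming is needed.
Pull the quantifiers to the front (each side's bound variable is not free in the other side):
  ∃q ∃m ∃p (G(q) ∧ G(m) ∨ G(p))
The quantifier ∀p sits under an odd number of negations, so it flips to ∃p.

existential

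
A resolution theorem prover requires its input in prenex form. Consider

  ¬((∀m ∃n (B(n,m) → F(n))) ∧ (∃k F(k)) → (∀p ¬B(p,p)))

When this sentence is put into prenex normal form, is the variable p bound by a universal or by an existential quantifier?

existential

Rewrite implications/biconditionals: A → B as ¬A ∨ B.
  ¬(¬((∀m ∃n (¬B(n,m) ∨ F(n))) ∧ (∃k F(k))) ∨ (∀p ¬B(p,p)))
Push ¬ through the quantifiers and connectives to reach negation normal form:
  (∀m ∃n (¬B(n,m) ∨ F(n))) ∧ (∃k F(k)) ∧ (∃p B(p,p))
Extract every quantifier outward, since the variables are now distinct and don't occur free across branches:
  ∀m ∃n ∃k ∃p ((¬B(n,m) ∨ F(n)) ∧ F(k) ∧ B(p,p))
The quantifier ∀p sits under an odd number of negations (counting the antecedent side of each →), so it flips to ∃p.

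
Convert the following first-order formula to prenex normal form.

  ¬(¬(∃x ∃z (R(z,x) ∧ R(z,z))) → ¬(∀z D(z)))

First replace A → B with ¬A ∨ B.
  ¬(¬¬(∃x ∃z (R(z,x) ∧ R(z,z))) ∨ ¬(∀z D(z)))
Move each ¬ inward, flipping quantifiers it crosses:
  (∀x ∀z (¬R(z,x) ∨ ¬R(z,z))) ∧ (∀z D(z))
Give each quantifier a distinct variable: z↦w1.
  (∀x ∀z (¬R(z,x) ∨ ¬R(z,z))) ∧ (∀w1 D(w1))
Pull the quantifiers to the front (each side's bound variable is not free in the other side):
  ∀x ∀z ∀w1 ((¬R(z,x) ∨ ¬R(z,z)) ∧ D(w1))

∀x ∀z ∀w1 ((¬R(z,x) ∨ ¬R(z,z)) ∧ D(w1))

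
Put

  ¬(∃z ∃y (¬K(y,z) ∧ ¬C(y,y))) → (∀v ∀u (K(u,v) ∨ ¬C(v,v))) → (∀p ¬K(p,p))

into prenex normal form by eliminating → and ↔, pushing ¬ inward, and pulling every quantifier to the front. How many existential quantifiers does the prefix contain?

Rewrite implications/biconditionals: A → B as ¬A ∨ B.
  ¬¬(∃z ∃y (¬K(y,z) ∧ ¬C(y,y))) ∨ ¬(∀v ∀u (K(u,v) ∨ ¬C(v,v))) ∨ (∀p ¬K(p,p))
Push ¬ through the quantifiers and connectives to reach negation normal form:
  (∃z ∃y (¬K(y,z) ∧ ¬C(y,y))) ∨ (∃v ∃u (¬K(u,v) ∧ C(v,v))) ∨ (∀p ¬K(p,p))
All bound variables are already distinct, so no renaming is needed.
Extract every quantifier outward, since the variables are now distinct and don't occur free across branches:
  ∃z ∃y ∃v ∃u ∀p (¬K(y,z) ∧ ¬C(y,y) ∨ ¬K(u,v) ∧ C(v,v) ∨ ¬K(p,p))
The prefix is ∃z ∃y ∃v ∃u ∀p: 1 universal, 4 existential.

4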